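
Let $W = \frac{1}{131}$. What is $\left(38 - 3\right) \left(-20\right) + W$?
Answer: $- \frac{91699}{131} \approx -699.99$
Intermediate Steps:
$W = \frac{1}{131} \approx 0.0076336$
$\left(38 - 3\right) \left(-20\right) + W = \left(38 - 3\right) \left(-20\right) + \frac{1}{131} = 35 \left(-20\right) + \frac{1}{131} = -700 + \frac{1}{131} = - \frac{91699}{131}$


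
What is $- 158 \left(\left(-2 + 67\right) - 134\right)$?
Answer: $10902$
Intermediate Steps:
$- 158 \left(\left(-2 + 67\right) - 134\right) = - 158 \left(65 - 134\right) = \left(-158\right) \left(-69\right) = 10902$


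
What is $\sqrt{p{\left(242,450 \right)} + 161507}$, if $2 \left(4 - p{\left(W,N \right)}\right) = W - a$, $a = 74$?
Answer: $\sqrt{161427} \approx 401.78$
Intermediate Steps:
$p{\left(W,N \right)} = 41 - \frac{W}{2}$ ($p{\left(W,N \right)} = 4 - \frac{W - 74}{2} = 4 - \frac{-74 + W}{2} = 4 - \left(-37 + \frac{W}{2}\right) = 41 - \frac{W}{2}$)
$\sqrt{p{\left(242,450 \right)} + 161507} = \sqrt{\left(41 - 121\right) + 161507} = \sqrt{-80 + 161507} = \sqrt{161427}$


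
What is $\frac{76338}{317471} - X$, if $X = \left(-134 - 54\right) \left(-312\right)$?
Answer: $- \frac{18621502638}{317471} \approx -58656.0$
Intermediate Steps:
$X = 58656$ ($X = \left(-188\right) \left(-312\right) = 58656$)
$\frac{76338}{317471} - X = \frac{76338}{317471} - 58656 = - \frac{18621502638}{317471}$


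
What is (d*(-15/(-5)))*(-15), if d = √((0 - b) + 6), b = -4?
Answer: -45*√10 ≈ -142.30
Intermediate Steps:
d = √10 (d = √((0 - 1*(-4)) + 6) = √((0 + 4) + 6) = √(4 + 6) = √10 ≈ 3.1623)
(d*(-15/(-5)))*(-15) = (√10*(-15/(-5)))*(-15) = (√10*(-15*(-⅕)))*(-15) = (√10*3)*(-15) = (3*√10)*(-15) = -45*√10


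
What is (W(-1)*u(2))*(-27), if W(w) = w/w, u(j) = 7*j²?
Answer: -756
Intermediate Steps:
W(w) = 1
(W(-1)*u(2))*(-27) = (1*(7*2²))*(-27) = (1*(7*4))*(-27) = (1*28)*(-27) = 28*(-27) = -756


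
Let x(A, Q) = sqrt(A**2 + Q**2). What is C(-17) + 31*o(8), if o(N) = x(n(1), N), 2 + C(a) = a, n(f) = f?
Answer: -19 + 31*sqrt(65) ≈ 230.93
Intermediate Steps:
C(a) = -2 + a
o(N) = sqrt(1 + N**2) (o(N) = sqrt(1**2 + N**2) = sqrt(1 + N**2))
C(-17) + 31*o(8) = (-2 - 17) + 31*sqrt(1 + 8**2) = -19 + 31*sqrt(1 + 64) = -19 + 31*sqrt(65)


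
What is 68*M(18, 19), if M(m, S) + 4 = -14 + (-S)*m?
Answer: -24480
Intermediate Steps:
M(m, S) = -18 - S*m (M(m, S) = -4 + (-14 + (-S)*m) = -4 + (-14 - S*m) = -18 - S*m)
68*M(18, 19) = 68*(-18 - 1*19*18) = 68*(-18 - 342) = 68*(-360) = -24480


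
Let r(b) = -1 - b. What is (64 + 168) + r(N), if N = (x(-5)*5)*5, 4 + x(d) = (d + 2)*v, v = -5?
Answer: -44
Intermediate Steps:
x(d) = -14 - 5*d (x(d) = -4 + (d + 2)*(-5) = -4 + (2 + d)*(-5) = -4 + (-10 - 5*d) = -14 - 5*d)
N = 275 (N = ((-14 - 5*(-5))*5)*5 = ((-14 + 25)*5)*5 = (11*5)*5 = 55*5 = 275)
(64 + 168) + r(N) = (64 + 168) + (-1 - 1*275) = 232 + (-1 - 275) = 232 - 276 = -44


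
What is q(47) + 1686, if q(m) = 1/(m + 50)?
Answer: 163543/97 ≈ 1686.0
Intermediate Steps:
q(m) = 1/(50 + m)
q(47) + 1686 = 1/(50 + 47) + 1686 = 1/97 + 1686 = 163543/97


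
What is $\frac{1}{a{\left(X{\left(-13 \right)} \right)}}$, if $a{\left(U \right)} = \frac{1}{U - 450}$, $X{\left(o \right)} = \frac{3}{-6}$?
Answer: $- \frac{901}{2} \approx -450.5$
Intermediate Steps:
$X{\left(o \right)} = - \frac{1}{2}$ ($X{\left(o \right)} = 3 \left(- \frac{1}{6}\right) = - \frac{1}{2}$)
$a{\left(U \right)} = \frac{1}{-450 + U}$
$\frac{1}{a{\left(X{\left(-13 \right)} \right)}} = \frac{1}{\frac{1}{-450 - \frac{1}{2}}} = \frac{1}{\frac{1}{- \frac{901}{2}}} = \frac{1}{- \frac{2}{901}} = - \frac{901}{2}$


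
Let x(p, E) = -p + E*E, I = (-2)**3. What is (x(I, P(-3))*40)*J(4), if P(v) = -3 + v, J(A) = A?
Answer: 7040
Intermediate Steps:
I = -8
x(p, E) = E**2 - p (x(p, E) = -p + E**2 = E**2 - p)
(x(I, P(-3))*40)*J(4) = (((-3 - 3)**2 - 1*(-8))*40)*4 = (((-6)**2 + 8)*40)*4 = ((36 + 8)*40)*4 = (44*40)*4 = 1760*4 = 7040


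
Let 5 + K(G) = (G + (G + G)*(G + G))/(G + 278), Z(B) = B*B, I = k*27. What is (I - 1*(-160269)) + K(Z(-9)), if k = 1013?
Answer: 67380110/359 ≈ 1.8769e+5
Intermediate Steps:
I = 27351 (I = 1013*27 = 27351)
Z(B) = B**2
K(G) = -5 + (G + 4*G**2)/(278 + G) (K(G) = -5 + (G + (G + G)*(G + G))/(G + 278) = -5 + (G + (2*G)*(2*G))/(278 + G) = -5 + (G + 4*G**2)/(278 + G))
(I - 1*(-160269)) + K(Z(-9)) = (27351 - 1*(-160269)) + 2*(-695 - 2*(-9)**2 + 2*((-9)**2)**2)/(278 + (-9)**2) = (27351 + 160269) + 2*(-695 - 2*81 + 2*81**2)/(278 + 81) = 187620 + 2*(-695 - 162 + 2*6561)/359 = 187620 + 2*(1/359)*(-695 - 162 + 13122) = 187620 + 2*(1/359)*12265 = 187620 + 24530/359 = 67380110/359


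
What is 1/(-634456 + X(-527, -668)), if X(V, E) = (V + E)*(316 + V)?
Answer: -1/382311 ≈ -2.6157e-6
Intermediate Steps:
X(V, E) = (316 + V)*(E + V) (X(V, E) = (E + V)*(316 + V) = (316 + V)*(E + V))
1/(-634456 + X(-527, -668)) = 1/(-634456 + ((-527)**2 + 316*(-668) + 316*(-527) - 668*(-527))) = 1/(-634456 + (277729 - 211088 - 166532 + 352036)) = 1/(-634456 + 252145) = 1/(-382311) = -1/382311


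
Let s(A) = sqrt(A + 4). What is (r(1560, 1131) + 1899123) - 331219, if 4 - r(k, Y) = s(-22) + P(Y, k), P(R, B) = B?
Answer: 1566348 - 3*I*sqrt(2) ≈ 1.5663e+6 - 4.2426*I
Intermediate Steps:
s(A) = sqrt(4 + A)
r(k, Y) = 4 - k - 3*I*sqrt(2) (r(k, Y) = 4 - (sqrt(4 - 22) + k) = 4 - (sqrt(-18) + k) = 4 - (3*I*sqrt(2) + k) = 4 - (k + 3*I*sqrt(2)) = 4 + (-k - 3*I*sqrt(2)) = 4 - k - 3*I*sqrt(2))
(r(1560, 1131) + 1899123) - 331219 = ((4 - 1*1560 - 3*I*sqrt(2)) + 1899123) - 331219 = ((4 - 1560 - 3*I*sqrt(2)) + 1899123) - 331219 = ((-1556 - 3*I*sqrt(2)) + 1899123) - 331219 = (1897567 - 3*I*sqrt(2)) - 331219 = 1566348 - 3*I*sqrt(2)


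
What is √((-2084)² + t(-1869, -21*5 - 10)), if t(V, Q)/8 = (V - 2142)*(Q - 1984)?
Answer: 2*√17923942 ≈ 8467.3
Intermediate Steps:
t(V, Q) = 8*(-2142 + V)*(-1984 + Q) (t(V, Q) = 8*((V - 2142)*(Q - 1984)) = 8*((-2142 + V)*(-1984 + Q)) = 8*(-2142 + V)*(-1984 + Q))
√((-2084)² + t(-1869, -21*5 - 10)) = √((-2084)² + (33997824 - 17136*(-21*5 - 10) - 15872*(-1869) + 8*(-21*5 - 10)*(-1869))) = √(4343056 + (33997824 - 17136*(-105 - 10) + 29664768 + 8*(-105 - 10)*(-1869))) = √(4343056 + (33997824 - 17136*(-115) + 29664768 + 8*(-115)*(-1869))) = √(4343056 + (33997824 + 1970640 + 29664768 + 1719480)) = √(4343056 + 67352712) = √71695768 = 2*√17923942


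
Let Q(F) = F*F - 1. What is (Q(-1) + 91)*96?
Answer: 8736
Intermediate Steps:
Q(F) = -1 + F² (Q(F) = F² - 1 = -1 + F²)
(Q(-1) + 91)*96 = ((-1 + (-1)²) + 91)*96 = ((-1 + 1) + 91)*96 = (0 + 91)*96 = 91*96 = 8736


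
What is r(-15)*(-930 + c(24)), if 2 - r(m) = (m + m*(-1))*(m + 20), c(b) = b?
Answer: -1812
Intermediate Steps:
r(m) = 2 (r(m) = 2 - (m + m*(-1))*(m + 20) = 2 - (m - m)*(20 + m) = 2 - 0*(20 + m) = 2 - 1*0 = 2 + 0 = 2)
r(-15)*(-930 + c(24)) = 2*(-930 + 24) = 2*(-906) = -1812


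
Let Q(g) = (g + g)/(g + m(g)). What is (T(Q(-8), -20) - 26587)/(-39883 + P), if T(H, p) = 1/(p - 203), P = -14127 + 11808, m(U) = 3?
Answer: 2964451/4705523 ≈ 0.62999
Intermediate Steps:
Q(g) = 2*g/(3 + g) (Q(g) = (g + g)/(g + 3) = (2*g)/(3 + g) = 2*g/(3 + g))
P = -2319
T(H, p) = 1/(-203 + p)
(T(Q(-8), -20) - 26587)/(-39883 + P) = (1/(-203 - 20) - 26587)/(-39883 - 2319) = (1/(-223) - 26587)/(-42202) = (-1/223 - 26587)*(-1/42202) = -5928902/223*(-1/42202) = 2964451/4705523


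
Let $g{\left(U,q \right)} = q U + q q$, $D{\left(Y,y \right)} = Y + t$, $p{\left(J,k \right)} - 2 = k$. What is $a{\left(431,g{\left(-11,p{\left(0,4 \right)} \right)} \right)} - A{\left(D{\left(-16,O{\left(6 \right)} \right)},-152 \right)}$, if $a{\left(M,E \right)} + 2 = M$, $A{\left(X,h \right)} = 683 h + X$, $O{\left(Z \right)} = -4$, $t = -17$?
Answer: $104278$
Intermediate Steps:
$p{\left(J,k \right)} = 2 + k$
$D{\left(Y,y \right)} = -17 + Y$ ($D{\left(Y,y \right)} = Y - 17 = -17 + Y$)
$g{\left(U,q \right)} = q^{2} + U q$ ($g{\left(U,q \right)} = U q + q^{2} = q^{2} + U q$)
$A{\left(X,h \right)} = X + 683 h$
$a{\left(M,E \right)} = -2 + M$
$a{\left(431,g{\left(-11,p{\left(0,4 \right)} \right)} \right)} - A{\left(D{\left(-16,O{\left(6 \right)} \right)},-152 \right)} = \left(-2 + 431\right) - \left(\left(-17 - 16\right) + 683 \left(-152\right)\right) = 429 - \left(-33 - 103816\right) = 429 - -103849 = 429 + 103849 = 104278$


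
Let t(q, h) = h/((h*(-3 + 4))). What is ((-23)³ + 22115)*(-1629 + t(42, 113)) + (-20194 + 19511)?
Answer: -16196027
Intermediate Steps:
t(q, h) = 1 (t(q, h) = h/((h*1)) = h/h = 1)
((-23)³ + 22115)*(-1629 + t(42, 113)) + (-20194 + 19511) = ((-23)³ + 22115)*(-1629 + 1) + (-20194 + 19511) = (-12167 + 22115)*(-1628) - 683 = 9948*(-1628) - 683 = -16195344 - 683 = -16196027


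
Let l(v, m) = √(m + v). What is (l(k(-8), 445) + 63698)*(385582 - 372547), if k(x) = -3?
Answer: 830303430 + 13035*√442 ≈ 8.3058e+8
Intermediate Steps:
(l(k(-8), 445) + 63698)*(385582 - 372547) = (√(445 - 3) + 63698)*(385582 - 372547) = (√442 + 63698)*13035 = (63698 + √442)*13035 = 830303430 + 13035*√442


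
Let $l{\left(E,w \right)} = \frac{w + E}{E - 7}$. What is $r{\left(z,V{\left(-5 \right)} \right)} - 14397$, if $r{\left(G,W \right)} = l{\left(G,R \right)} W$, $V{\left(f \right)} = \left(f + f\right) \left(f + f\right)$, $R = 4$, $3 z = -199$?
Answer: $-14312$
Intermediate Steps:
$z = - \frac{199}{3}$ ($z = \frac{1}{3} \left(-199\right) = - \frac{199}{3} \approx -66.333$)
$V{\left(f \right)} = 4 f^{2}$ ($V{\left(f \right)} = 2 f 2 f = 4 f^{2}$)
$l{\left(E,w \right)} = \frac{E + w}{-7 + E}$
$r{\left(G,W \right)} = \frac{W \left(4 + G\right)}{-7 + G}$ ($r{\left(G,W \right)} = \frac{G + 4}{-7 + G} W = \frac{4 + G}{-7 + G} W = \frac{W \left(4 + G\right)}{-7 + G}$)
$r{\left(z,V{\left(-5 \right)} \right)} - 14397 = \frac{4 \left(-5\right)^{2} \left(4 - \frac{199}{3}\right)}{-7 - \frac{199}{3}} - 14397 = 4 \cdot 25 \frac{1}{- \frac{220}{3}} \left(- \frac{187}{3}\right) - 14397 = 100 \left(- \frac{3}{220}\right) \left(- \frac{187}{3}\right) - 14397 = 85 - 14397 = -14312$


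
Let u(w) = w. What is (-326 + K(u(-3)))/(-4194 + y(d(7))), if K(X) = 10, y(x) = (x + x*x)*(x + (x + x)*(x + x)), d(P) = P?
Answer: -158/3587 ≈ -0.044048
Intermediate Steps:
y(x) = (x + x²)*(x + 4*x²) (y(x) = (x + x²)*(x + (2*x)*(2*x)) = (x + x²)*(x + 4*x²))
(-326 + K(u(-3)))/(-4194 + y(d(7))) = (-326 + 10)/(-4194 + 7²*(1 + 4*7² + 5*7)) = -316/(-4194 + 49*(1 + 4*49 + 35)) = -316/(-4194 + 49*(1 + 196 + 35)) = -316/(-4194 + 49*232) = -316/(-4194 + 11368) = -316/7174 = -316*1/7174 = -158/3587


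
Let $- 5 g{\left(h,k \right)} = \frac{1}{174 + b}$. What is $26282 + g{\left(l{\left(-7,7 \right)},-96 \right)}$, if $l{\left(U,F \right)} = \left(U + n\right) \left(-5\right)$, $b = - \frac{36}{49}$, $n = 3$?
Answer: $\frac{1115670851}{42450} \approx 26282.0$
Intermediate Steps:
$b = - \frac{36}{49}$ ($b = \left(-36\right) \frac{1}{49} = - \frac{36}{49} \approx -0.73469$)
$l{\left(U,F \right)} = -15 - 5 U$ ($l{\left(U,F \right)} = \left(U + 3\right) \left(-5\right) = \left(3 + U\right) \left(-5\right) = -15 - 5 U$)
$g{\left(h,k \right)} = - \frac{49}{42450}$ ($g{\left(h,k \right)} = - \frac{1}{5 \left(174 - \frac{36}{49}\right)} = - \frac{1}{5 \cdot \frac{8490}{49}} = \left(- \frac{1}{5}\right) \frac{49}{8490} = - \frac{49}{42450}$)
$26282 + g{\left(l{\left(-7,7 \right)},-96 \right)} = 26282 - \frac{49}{42450} = \frac{1115670851}{42450}$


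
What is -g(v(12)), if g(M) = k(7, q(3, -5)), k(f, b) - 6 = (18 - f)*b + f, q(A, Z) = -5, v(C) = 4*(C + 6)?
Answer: 42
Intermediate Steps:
v(C) = 24 + 4*C (v(C) = 4*(6 + C) = 24 + 4*C)
k(f, b) = 6 + f + b*(18 - f) (k(f, b) = 6 + ((18 - f)*b + f) = 6 + (b*(18 - f) + f) = 6 + (f + b*(18 - f)) = 6 + f + b*(18 - f))
g(M) = -42 (g(M) = 6 + 7 + 18*(-5) - 1*(-5)*7 = 6 + 7 - 90 + 35 = -42)
-g(v(12)) = -1*(-42) = 42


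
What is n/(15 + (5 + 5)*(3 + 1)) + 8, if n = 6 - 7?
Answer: 439/55 ≈ 7.9818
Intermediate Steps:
n = -1
n/(15 + (5 + 5)*(3 + 1)) + 8 = -1/(15 + (5 + 5)*(3 + 1)) + 8 = -1/(15 + 10*4) + 8 = -1/(15 + 40) + 8 = -1/55 + 8 = 439/55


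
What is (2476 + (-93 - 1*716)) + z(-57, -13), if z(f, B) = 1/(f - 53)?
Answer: 183369/110 ≈ 1667.0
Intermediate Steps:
z(f, B) = 1/(-53 + f)
(2476 + (-93 - 1*716)) + z(-57, -13) = (2476 + (-93 - 1*716)) + 1/(-53 - 57) = (2476 + (-93 - 716)) + 1/(-110) = (2476 - 809) - 1/110 = 1667 - 1/110 = 183369/110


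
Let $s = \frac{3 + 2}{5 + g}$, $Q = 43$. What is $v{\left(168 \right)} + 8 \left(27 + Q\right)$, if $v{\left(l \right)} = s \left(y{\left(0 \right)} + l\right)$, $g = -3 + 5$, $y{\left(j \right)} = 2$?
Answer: $\frac{4770}{7} \approx 681.43$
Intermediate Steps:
$g = 2$
$s = \frac{5}{7}$ ($s = \frac{3 + 2}{5 + 2} = \frac{5}{7} \approx 0.71429$)
$v{\left(l \right)} = \frac{10}{7} + \frac{5 l}{7}$ ($v{\left(l \right)} = \frac{5 \left(2 + l\right)}{7} = \frac{10}{7} + \frac{5 l}{7}$)
$v{\left(168 \right)} + 8 \left(27 + Q\right) = \left(\frac{10}{7} + \frac{5}{7} \cdot 168\right) + 8 \left(27 + 43\right) = \left(\frac{10}{7} + 120\right) + 8 \cdot 70 = \frac{850}{7} + 560 = \frac{4770}{7}$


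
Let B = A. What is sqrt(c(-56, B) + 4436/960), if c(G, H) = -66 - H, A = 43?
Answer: I*sqrt(375765)/60 ≈ 10.217*I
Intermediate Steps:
B = 43
sqrt(c(-56, B) + 4436/960) = sqrt((-66 - 1*43) + 4436/960) = sqrt((-66 - 43) + 4436*(1/960)) = sqrt(-109 + 1109/240) = sqrt(-25051/240) = I*sqrt(375765)/60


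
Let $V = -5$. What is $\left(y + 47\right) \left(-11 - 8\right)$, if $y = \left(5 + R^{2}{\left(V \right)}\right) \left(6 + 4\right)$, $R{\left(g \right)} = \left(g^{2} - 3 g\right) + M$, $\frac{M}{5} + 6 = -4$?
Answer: $-20843$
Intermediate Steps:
$M = -50$ ($M = -30 + 5 \left(-4\right) = -30 - 20 = -50$)
$R{\left(g \right)} = -50 + g^{2} - 3 g$ ($R{\left(g \right)} = \left(g^{2} - 3 g\right) - 50 = -50 + g^{2} - 3 g$)
$y = 1050$ ($y = \left(5 + \left(-50 + \left(-5\right)^{2} - -15\right)^{2}\right) \left(6 + 4\right) = \left(5 + \left(-50 + 25 + 15\right)^{2}\right) 10 = \left(5 + \left(-10\right)^{2}\right) 10 = \left(5 + 100\right) 10 = 105 \cdot 10 = 1050$)
$\left(y + 47\right) \left(-11 - 8\right) = \left(1050 + 47\right) \left(-11 - 8\right) = 1097 \left(-19\right) = -20843$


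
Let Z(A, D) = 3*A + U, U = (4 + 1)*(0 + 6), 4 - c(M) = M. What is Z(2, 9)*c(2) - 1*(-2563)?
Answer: 2635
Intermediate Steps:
c(M) = 4 - M
U = 30 (U = 5*6 = 30)
Z(A, D) = 30 + 3*A (Z(A, D) = 3*A + 30 = 30 + 3*A)
Z(2, 9)*c(2) - 1*(-2563) = (30 + 3*2)*(4 - 1*2) - 1*(-2563) = (30 + 6)*(4 - 2) + 2563 = 36*2 + 2563 = 72 + 2563 = 2635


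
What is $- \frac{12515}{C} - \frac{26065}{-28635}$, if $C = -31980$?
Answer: $\frac{15892343}{12209964} \approx 1.3016$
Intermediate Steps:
$- \frac{12515}{C} - \frac{26065}{-28635} = - \frac{12515}{-31980} - \frac{26065}{-28635} = \left(-12515\right) \left(- \frac{1}{31980}\right) - - \frac{5213}{5727} = \frac{2503}{6396} + \frac{5213}{5727} = \frac{15892343}{12209964}$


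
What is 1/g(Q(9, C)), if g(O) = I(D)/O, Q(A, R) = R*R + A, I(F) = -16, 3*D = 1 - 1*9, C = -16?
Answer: -265/16 ≈ -16.563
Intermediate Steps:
D = -8/3 (D = (1 - 1*9)/3 = (1 - 9)/3 = (⅓)*(-8) = -8/3 ≈ -2.6667)
Q(A, R) = A + R² (Q(A, R) = R² + A = A + R²)
g(O) = -16/O
1/g(Q(9, C)) = 1/(-16/(9 + (-16)²)) = 1/(-16/(9 + 256)) = 1/(-16/265) = -265/16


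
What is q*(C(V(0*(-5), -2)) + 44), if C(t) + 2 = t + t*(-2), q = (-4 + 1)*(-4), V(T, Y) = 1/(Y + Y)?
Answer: 507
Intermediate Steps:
V(T, Y) = 1/(2*Y)
q = 12 (q = -3*(-4) = 12)
C(t) = -2 - t (C(t) = -2 + (t + t*(-2)) = -2 + (t - 2*t) = -2 - t)
q*(C(V(0*(-5), -2)) + 44) = 12*((-2 - 1/(2*(-2))) + 44) = 12*((-2 - (-1)/(2*2)) + 44) = 12*((-2 - 1*(-1/4)) + 44) = 12*((-2 + 1/4) + 44) = 12*(-7/4 + 44) = 12*(169/4) = 507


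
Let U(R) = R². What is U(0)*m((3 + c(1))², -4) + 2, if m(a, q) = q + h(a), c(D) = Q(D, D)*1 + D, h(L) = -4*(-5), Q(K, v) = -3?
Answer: 2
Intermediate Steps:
h(L) = 20
c(D) = -3 + D (c(D) = -3*1 + D = -3 + D)
m(a, q) = 20 + q (m(a, q) = q + 20 = 20 + q)
U(0)*m((3 + c(1))², -4) + 2 = 0²*(20 - 4) + 2 = 0*16 + 2 = 0 + 2 = 2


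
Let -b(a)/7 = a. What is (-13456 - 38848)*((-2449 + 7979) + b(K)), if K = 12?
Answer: -284847584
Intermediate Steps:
b(a) = -7*a
(-13456 - 38848)*((-2449 + 7979) + b(K)) = (-13456 - 38848)*((-2449 + 7979) - 7*12) = -52304*(5530 - 84) = -52304*5446 = -284847584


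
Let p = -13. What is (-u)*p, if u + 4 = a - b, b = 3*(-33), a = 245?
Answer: 4420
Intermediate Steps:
b = -99
u = 340 (u = -4 + (245 - 1*(-99)) = -4 + (245 + 99) = -4 + 344 = 340)
(-u)*p = -1*340*(-13) = -340*(-13) = 4420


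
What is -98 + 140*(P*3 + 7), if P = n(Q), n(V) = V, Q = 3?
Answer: 2142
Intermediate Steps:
P = 3
-98 + 140*(P*3 + 7) = -98 + 140*(3*3 + 7) = -98 + 140*(9 + 7) = -98 + 140*16 = -98 + 2240 = 2142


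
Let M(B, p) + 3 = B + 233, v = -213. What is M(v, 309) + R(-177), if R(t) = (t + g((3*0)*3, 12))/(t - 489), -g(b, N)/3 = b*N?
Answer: 3833/222 ≈ 17.266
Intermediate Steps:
M(B, p) = 230 + B (M(B, p) = -3 + (B + 233) = -3 + (233 + B) = 230 + B)
g(b, N) = -3*N*b (g(b, N) = -3*b*N = -3*N*b)
R(t) = t/(-489 + t) (R(t) = (t - 3*12*(3*0)*3)/(t - 489) = (t - 3*12*0*3)/(-489 + t) = (t - 3*12*0)/(-489 + t) = (t + 0)/(-489 + t) = t/(-489 + t))
M(v, 309) + R(-177) = (230 - 213) - 177/(-489 - 177) = 17 - 177/(-666) = 17 - 177*(-1/666) = 17 + 59/222 = 3833/222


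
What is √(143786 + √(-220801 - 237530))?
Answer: √(143786 + I*√458331) ≈ 379.19 + 0.8927*I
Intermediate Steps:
√(143786 + √(-220801 - 237530)) = √(143786 + √(-458331)) = √(143786 + I*√458331)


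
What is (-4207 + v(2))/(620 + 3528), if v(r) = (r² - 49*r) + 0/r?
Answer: -253/244 ≈ -1.0369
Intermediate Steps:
v(r) = r² - 49*r (v(r) = (r² - 49*r) + 0 = r² - 49*r)
(-4207 + v(2))/(620 + 3528) = (-4207 + 2*(-49 + 2))/(620 + 3528) = (-4207 + 2*(-47))/4148 = (-4207 - 94)*(1/4148) = -4301*1/4148 = -253/244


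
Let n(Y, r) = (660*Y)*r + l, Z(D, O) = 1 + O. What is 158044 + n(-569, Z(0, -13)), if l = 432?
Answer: 4664956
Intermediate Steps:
n(Y, r) = 432 + 660*Y*r (n(Y, r) = (660*Y)*r + 432 = 660*Y*r + 432 = 432 + 660*Y*r)
158044 + n(-569, Z(0, -13)) = 158044 + (432 + 660*(-569)*(1 - 13)) = 158044 + (432 + 660*(-569)*(-12)) = 158044 + (432 + 4506480) = 158044 + 4506912 = 4664956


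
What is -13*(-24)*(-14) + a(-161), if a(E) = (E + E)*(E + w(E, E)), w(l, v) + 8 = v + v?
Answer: 153734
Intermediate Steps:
w(l, v) = -8 + 2*v (w(l, v) = -8 + (v + v) = -8 + 2*v)
a(E) = 2*E*(-8 + 3*E) (a(E) = (E + E)*(E + (-8 + 2*E)) = (2*E)*(-8 + 3*E) = 2*E*(-8 + 3*E))
-13*(-24)*(-14) + a(-161) = -13*(-24)*(-14) + 2*(-161)*(-8 + 3*(-161)) = 312*(-14) + 2*(-161)*(-8 - 483) = -4368 + 2*(-161)*(-491) = -4368 + 158102 = 153734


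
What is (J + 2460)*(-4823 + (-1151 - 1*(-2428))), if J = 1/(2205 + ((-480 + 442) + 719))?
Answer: -4195840551/481 ≈ -8.7232e+6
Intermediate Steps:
J = 1/2886 (J = 1/(2205 + (-38 + 719)) = 1/(2205 + 681) = 1/2886 ≈ 0.00034650)
(J + 2460)*(-4823 + (-1151 - 1*(-2428))) = (1/2886 + 2460)*(-4823 + (-1151 - 1*(-2428))) = 7099561*(-4823 + (-1151 + 2428))/2886 = 7099561*(-4823 + 1277)/2886 = (7099561/2886)*(-3546) = -4195840551/481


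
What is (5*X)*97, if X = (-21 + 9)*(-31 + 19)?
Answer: 69840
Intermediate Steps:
X = 144 (X = -12*(-12) = 144)
(5*X)*97 = (5*144)*97 = 720*97 = 69840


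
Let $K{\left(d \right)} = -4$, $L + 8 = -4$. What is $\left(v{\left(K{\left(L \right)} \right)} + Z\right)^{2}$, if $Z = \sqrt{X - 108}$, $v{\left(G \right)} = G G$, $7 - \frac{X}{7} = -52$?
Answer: $\left(16 + \sqrt{305}\right)^{2} \approx 1119.9$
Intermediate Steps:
$X = 413$ ($X = 49 - -364 = 49 + 364 = 413$)
$L = -12$ ($L = -8 - 4 = -12$)
$v{\left(G \right)} = G^{2}$
$Z = \sqrt{305}$ ($Z = \sqrt{413 - 108} = \sqrt{305} \approx 17.464$)
$\left(v{\left(K{\left(L \right)} \right)} + Z\right)^{2} = \left(\left(-4\right)^{2} + \sqrt{305}\right)^{2} = \left(16 + \sqrt{305}\right)^{2}$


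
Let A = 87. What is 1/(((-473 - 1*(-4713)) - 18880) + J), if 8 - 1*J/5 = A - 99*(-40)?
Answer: -1/34835 ≈ -2.8707e-5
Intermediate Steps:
J = -20195 (J = 40 - 5*(87 - 99*(-40)) = 40 - 5*(87 + 3960) = 40 - 5*4047 = 40 - 20235 = -20195)
1/(((-473 - 1*(-4713)) - 18880) + J) = 1/(((-473 - 1*(-4713)) - 18880) - 20195) = 1/(((-473 + 4713) - 18880) - 20195) = 1/((4240 - 18880) - 20195) = 1/(-14640 - 20195) = 1/(-34835) = -1/34835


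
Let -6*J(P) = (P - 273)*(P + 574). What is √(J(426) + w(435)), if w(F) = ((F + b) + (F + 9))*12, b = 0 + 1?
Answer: 6*I*√415 ≈ 122.23*I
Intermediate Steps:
b = 1
J(P) = -(-273 + P)*(574 + P)/6 (J(P) = -(P - 273)*(P + 574)/6 = -(-273 + P)*(574 + P)/6)
w(F) = 120 + 24*F (w(F) = ((F + 1) + (F + 9))*12 = ((1 + F) + (9 + F))*12 = (10 + 2*F)*12 = 120 + 24*F)
√(J(426) + w(435)) = √((26117 - 301/6*426 - ⅙*426²) + (120 + 24*435)) = √((26117 - 21371 - ⅙*181476) + (120 + 10440)) = √((26117 - 21371 - 30246) + 10560) = √(-25500 + 10560) = √(-14940) = 6*I*√415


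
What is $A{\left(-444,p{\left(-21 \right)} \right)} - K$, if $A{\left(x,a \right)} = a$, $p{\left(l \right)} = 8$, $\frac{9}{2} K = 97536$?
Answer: $- \frac{65000}{3} \approx -21667.0$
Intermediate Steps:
$K = \frac{65024}{3}$ ($K = \frac{2}{9} \cdot 97536 = \frac{65024}{3} \approx 21675.0$)
$A{\left(-444,p{\left(-21 \right)} \right)} - K = 8 - \frac{65024}{3} = - \frac{65000}{3}$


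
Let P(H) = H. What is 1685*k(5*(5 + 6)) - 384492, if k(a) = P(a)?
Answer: -291817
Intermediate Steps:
k(a) = a
1685*k(5*(5 + 6)) - 384492 = 1685*(5*(5 + 6)) - 384492 = 1685*(5*11) - 384492 = 1685*55 - 384492 = 92675 - 384492 = -291817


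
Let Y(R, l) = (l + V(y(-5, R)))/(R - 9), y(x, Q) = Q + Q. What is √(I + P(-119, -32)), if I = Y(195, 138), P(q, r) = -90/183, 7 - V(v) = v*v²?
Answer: I*√41054998769310/11346 ≈ 564.73*I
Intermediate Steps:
y(x, Q) = 2*Q
V(v) = 7 - v³ (V(v) = 7 - v*v² = 7 - v³)
P(q, r) = -30/61 (P(q, r) = -90*1/183 = -30/61)
Y(R, l) = (7 + l - 8*R³)/(-9 + R) (Y(R, l) = (l + (7 - (2*R)³))/(R - 9) = (l + (7 - 8*R³))/(-9 + R) = (7 + l - 8*R³)/(-9 + R))
I = -59318855/186 (I = (7 + 138 - 8*195³)/(-9 + 195) = (7 + 138 - 8*7414875)/186 = (7 + 138 - 59319000)/186 = (1/186)*(-59318855) = -59318855/186 ≈ -3.1892e+5)
√(I + P(-119, -32)) = √(-59318855/186 - 30/61) = √(-3618455735/11346) = I*√41054998769310/11346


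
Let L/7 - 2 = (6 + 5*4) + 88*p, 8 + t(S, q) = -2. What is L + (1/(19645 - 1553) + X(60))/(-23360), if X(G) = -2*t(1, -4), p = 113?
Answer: 29501202730639/422629120 ≈ 69804.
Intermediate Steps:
t(S, q) = -10 (t(S, q) = -8 - 2 = -10)
X(G) = 20 (X(G) = -2*(-10) = 20)
L = 69804 (L = 14 + 7*((6 + 5*4) + 88*113) = 14 + 7*((6 + 20) + 9944) = 14 + 7*(26 + 9944) = 14 + 7*9970 = 14 + 69790 = 69804)
L + (1/(19645 - 1553) + X(60))/(-23360) = 69804 + (1/(19645 - 1553) + 20)/(-23360) = 69804 + (1/18092 + 20)*(-1/23360) = 69804 + (361841/18092)*(-1/23360) = 69804 - 361841/422629120 = 29501202730639/422629120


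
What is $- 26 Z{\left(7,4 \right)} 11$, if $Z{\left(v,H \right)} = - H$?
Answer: $1144$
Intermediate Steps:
$- 26 Z{\left(7,4 \right)} 11 = - 26 \left(\left(-1\right) 4\right) 11 = \left(-26\right) \left(-4\right) 11 = 104 \cdot 11 = 1144$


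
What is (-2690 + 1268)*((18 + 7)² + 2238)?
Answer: -4071186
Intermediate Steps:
(-2690 + 1268)*((18 + 7)² + 2238) = -1422*(25² + 2238) = -1422*(625 + 2238) = -1422*2863 = -4071186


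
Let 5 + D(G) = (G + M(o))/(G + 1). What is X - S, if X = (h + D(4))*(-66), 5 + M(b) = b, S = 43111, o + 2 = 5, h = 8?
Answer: -216677/5 ≈ -43335.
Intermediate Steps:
o = 3 (o = -2 + 5 = 3)
M(b) = -5 + b
D(G) = -5 + (-2 + G)/(1 + G) (D(G) = -5 + (G + (-5 + 3))/(G + 1) = -5 + (G - 2)/(1 + G) = -5 + (-2 + G)/(1 + G))
X = -1122/5 (X = (8 + (-7 - 4*4)/(1 + 4))*(-66) = (8 + (-7 - 16)/5)*(-66) = (8 + (⅕)*(-23))*(-66) = (8 - 23/5)*(-66) = (17/5)*(-66) = -1122/5 ≈ -224.40)
X - S = -1122/5 - 1*43111 = -1122/5 - 43111 = -216677/5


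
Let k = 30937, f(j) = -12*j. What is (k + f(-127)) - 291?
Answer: 32170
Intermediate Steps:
(k + f(-127)) - 291 = (30937 - 12*(-127)) - 291 = (30937 + 1524) - 291 = 32461 - 291 = 32170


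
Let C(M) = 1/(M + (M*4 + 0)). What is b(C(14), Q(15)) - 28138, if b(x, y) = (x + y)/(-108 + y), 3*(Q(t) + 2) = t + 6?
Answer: -202875331/7210 ≈ -28138.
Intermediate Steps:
C(M) = 1/(5*M) (C(M) = 1/(M + (4*M + 0)) = 1/(M + 4*M) = 1/(5*M))
Q(t) = t/3 (Q(t) = -2 + (t + 6)/3 = -2 + (6 + t)/3 = -2 + (2 + t/3) = t/3)
b(x, y) = (x + y)/(-108 + y)
b(C(14), Q(15)) - 28138 = ((⅕)/14 + (⅓)*15)/(-108 + (⅓)*15) - 28138 = ((⅕)*(1/14) + 5)/(-108 + 5) - 28138 = (1/70 + 5)/(-103) - 28138 = -1/103*351/70 - 28138 = -351/7210 - 28138 = -202875331/7210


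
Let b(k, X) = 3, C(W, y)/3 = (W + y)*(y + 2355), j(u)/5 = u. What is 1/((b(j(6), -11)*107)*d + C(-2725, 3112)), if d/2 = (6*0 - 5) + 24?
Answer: 1/6359385 ≈ 1.5725e-7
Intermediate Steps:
j(u) = 5*u
C(W, y) = 3*(2355 + y)*(W + y) (C(W, y) = 3*((W + y)*(y + 2355)) = 3*((W + y)*(2355 + y)) = 3*((2355 + y)*(W + y)) = 3*(2355 + y)*(W + y))
d = 38 (d = 2*((6*0 - 5) + 24) = 2*((0 - 5) + 24) = 2*(-5 + 24) = 2*19 = 38)
1/((b(j(6), -11)*107)*d + C(-2725, 3112)) = 1/((3*107)*38 + (3*3112² + 7065*(-2725) + 7065*3112 + 3*(-2725)*3112)) = 1/(321*38 + (3*9684544 - 19252125 + 21986280 - 25440600)) = 1/(12198 + (29053632 - 19252125 + 21986280 - 25440600)) = 1/(12198 + 6347187) = 1/6359385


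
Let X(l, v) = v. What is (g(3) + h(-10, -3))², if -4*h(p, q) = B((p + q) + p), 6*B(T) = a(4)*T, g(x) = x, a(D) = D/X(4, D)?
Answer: 9025/576 ≈ 15.668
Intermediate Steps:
a(D) = 1 (a(D) = D/D = 1)
B(T) = T/6 (B(T) = (1*T)/6 = T/6)
h(p, q) = -p/12 - q/24 (h(p, q) = -((p + q) + p)/24 = -(q + 2*p)/24 = -(p/3 + q/6)/4 = -p/12 - q/24)
(g(3) + h(-10, -3))² = (3 + (-1/12*(-10) - 1/24*(-3)))² = (3 + (⅚ + ⅛))² = (3 + 23/24)² = (95/24)² = 9025/576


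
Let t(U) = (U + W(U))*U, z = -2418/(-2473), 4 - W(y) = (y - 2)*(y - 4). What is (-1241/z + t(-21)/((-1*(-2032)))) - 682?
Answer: -597315977/307086 ≈ -1945.1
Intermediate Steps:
W(y) = 4 - (-4 + y)*(-2 + y) (W(y) = 4 - (y - 2)*(y - 4) = 4 - (-2 + y)*(-4 + y) = 4 - (-4 + y)*(-2 + y))
z = 2418/2473 (z = -2418*(-1/2473) = 2418/2473 ≈ 0.97776)
t(U) = U*(-4 - U**2 + 7*U) (t(U) = (U + (-4 - U**2 + 6*U))*U = (-4 - U**2 + 7*U)*U = U*(-4 - U**2 + 7*U))
(-1241/z + t(-21)/((-1*(-2032)))) - 682 = (-1241/2418/2473 + (-21*(-4 - 1*(-21)**2 + 7*(-21)))/((-1*(-2032)))) - 682 = (-1241*2473/2418 - 21*(-4 - 1*441 - 147)/2032) - 682 = (-3068993/2418 - 21*(-4 - 441 - 147)*(1/2032)) - 682 = (-3068993/2418 - 21*(-592)*(1/2032)) - 682 = (-3068993/2418 + 12432*(1/2032)) - 682 = (-3068993/2418 + 777/127) - 682 = -387883325/307086 - 682 = -597315977/307086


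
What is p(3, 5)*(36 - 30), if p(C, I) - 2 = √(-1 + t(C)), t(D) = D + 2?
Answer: 24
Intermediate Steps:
t(D) = 2 + D
p(C, I) = 2 + √(1 + C) (p(C, I) = 2 + √(-1 + (2 + C)) = 2 + √(1 + C))
p(3, 5)*(36 - 30) = (2 + √(1 + 3))*(36 - 30) = (2 + √4)*6 = (2 + 2)*6 = 4*6 = 24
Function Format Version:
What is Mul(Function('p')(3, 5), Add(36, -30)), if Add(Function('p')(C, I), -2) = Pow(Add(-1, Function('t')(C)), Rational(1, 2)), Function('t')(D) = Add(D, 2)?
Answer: 24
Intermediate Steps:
Function('t')(D) = Add(2, D)
Function('p')(C, I) = Add(2, Pow(Add(1, C), Rational(1, 2))) (Function('p')(C, I) = Add(2, Pow(Add(-1, Add(2, C)), Rational(1, 2))) = Add(2, Pow(Add(1, C), Rational(1, 2))))
Mul(Function('p')(3, 5), Add(36, -30)) = Mul(Add(2, Pow(Add(1, 3), Rational(1, 2))), Add(36, -30)) = Mul(Add(2, Pow(4, Rational(1, 2))), 6) = Mul(Add(2, 2), 6) = Mul(4, 6) = 24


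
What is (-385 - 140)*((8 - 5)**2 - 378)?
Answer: 193725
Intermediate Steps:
(-385 - 140)*((8 - 5)**2 - 378) = -525*(3**2 - 378) = -525*(9 - 378) = -525*(-369) = 193725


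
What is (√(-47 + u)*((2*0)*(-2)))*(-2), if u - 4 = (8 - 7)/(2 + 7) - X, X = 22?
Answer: 0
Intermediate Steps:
u = -161/9 (u = 4 + ((8 - 7)/(2 + 7) - 1*22) = 4 + (1/9 - 22) = 4 + (1*(⅑) - 22) = 4 + (⅑ - 22) = 4 - 197/9 = -161/9 ≈ -17.889)
(√(-47 + u)*((2*0)*(-2)))*(-2) = (√(-47 - 161/9)*((2*0)*(-2)))*(-2) = (√(-584/9)*(0*(-2)))*(-2) = ((2*I*√146/3)*0)*(-2) = 0*(-2) = 0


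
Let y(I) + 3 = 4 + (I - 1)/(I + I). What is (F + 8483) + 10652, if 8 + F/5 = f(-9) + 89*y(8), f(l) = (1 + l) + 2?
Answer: 315275/16 ≈ 19705.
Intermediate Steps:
f(l) = 3 + l
y(I) = 1 + (-1 + I)/(2*I) (y(I) = -3 + (4 + (I - 1)/(I + I)) = -3 + (4 + (-1 + I)/((2*I))) = -3 + (4 + (-1 + I)*(1/(2*I))) = -3 + (4 + (-1 + I)/(2*I)) = 1 + (-1 + I)/(2*I))
F = 9115/16 (F = -40 + 5*((3 - 9) + 89*((1/2)*(-1 + 3*8)/8)) = -40 + 5*(-6 + 89*((1/2)*(1/8)*(-1 + 24))) = -40 + 5*(-6 + 89*((1/2)*(1/8)*23)) = -40 + 5*(-6 + 89*(23/16)) = -40 + 5*(-6 + 2047/16) = -40 + 5*(1951/16) = -40 + 9755/16 = 9115/16 ≈ 569.69)
(F + 8483) + 10652 = (9115/16 + 8483) + 10652 = 144843/16 + 10652 = 315275/16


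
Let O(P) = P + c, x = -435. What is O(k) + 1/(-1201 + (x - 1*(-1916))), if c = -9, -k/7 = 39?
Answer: -78959/280 ≈ -282.00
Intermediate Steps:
k = -273 (k = -7*39 = -273)
O(P) = -9 + P (O(P) = P - 9 = -9 + P)
O(k) + 1/(-1201 + (x - 1*(-1916))) = (-9 - 273) + 1/(-1201 + (-435 - 1*(-1916))) = -282 + 1/(-1201 + (-435 + 1916)) = -282 + 1/(-1201 + 1481) = -282 + 1/280 = -78959/280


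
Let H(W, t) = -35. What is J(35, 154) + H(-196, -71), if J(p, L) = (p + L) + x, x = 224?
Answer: 378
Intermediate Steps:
J(p, L) = 224 + L + p (J(p, L) = (p + L) + 224 = (L + p) + 224 = 224 + L + p)
J(35, 154) + H(-196, -71) = (224 + 154 + 35) - 35 = 413 - 35 = 378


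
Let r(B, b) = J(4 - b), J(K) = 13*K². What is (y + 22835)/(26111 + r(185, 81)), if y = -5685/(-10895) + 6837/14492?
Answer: 721116558007/3258477680784 ≈ 0.22130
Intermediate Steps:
y = 31375227/31578068 (y = -5685*(-1/10895) + 6837*(1/14492) = 1137/2179 + 6837/14492 = 31375227/31578068 ≈ 0.99358)
r(B, b) = 13*(4 - b)²
(y + 22835)/(26111 + r(185, 81)) = (31375227/31578068 + 22835)/(26111 + 13*(-4 + 81)²) = 721116558007/(31578068*(26111 + 13*77²)) = 721116558007/(31578068*(26111 + 13*5929)) = 721116558007/(31578068*(26111 + 77077)) = (721116558007/31578068)/103188 = (721116558007/31578068)*(1/103188) = 721116558007/3258477680784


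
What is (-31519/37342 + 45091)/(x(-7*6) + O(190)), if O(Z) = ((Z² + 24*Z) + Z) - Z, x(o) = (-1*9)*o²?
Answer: 1683756603/925484128 ≈ 1.8193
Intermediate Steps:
x(o) = -9*o²
O(Z) = Z² + 24*Z (O(Z) = (Z² + 25*Z) - Z = Z² + 24*Z)
(-31519/37342 + 45091)/(x(-7*6) + O(190)) = (-31519/37342 + 45091)/(-9*(-7*6)² + 190*(24 + 190)) = (-31519*1/37342 + 45091)/(-9*(-42)² + 190*214) = (-31519/37342 + 45091)/(-9*1764 + 40660) = 1683756603/(37342*(-15876 + 40660)) = (1683756603/37342)/24784 = (1683756603/37342)*(1/24784) = 1683756603/925484128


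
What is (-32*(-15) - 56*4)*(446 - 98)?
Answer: 89088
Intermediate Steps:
(-32*(-15) - 56*4)*(446 - 98) = (480 - 224)*348 = 256*348 = 89088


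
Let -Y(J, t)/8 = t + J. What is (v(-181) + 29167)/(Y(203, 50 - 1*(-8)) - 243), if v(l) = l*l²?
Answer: 1966858/777 ≈ 2531.3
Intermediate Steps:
Y(J, t) = -8*J - 8*t (Y(J, t) = -8*(t + J) = -8*(J + t) = -8*J - 8*t)
v(l) = l³
(v(-181) + 29167)/(Y(203, 50 - 1*(-8)) - 243) = ((-181)³ + 29167)/((-8*203 - 8*(50 - 1*(-8))) - 243) = (-5929741 + 29167)/((-1624 - 8*(50 + 8)) - 243) = -5900574/((-1624 - 8*58) - 243) = -5900574/((-1624 - 464) - 243) = -5900574/(-2088 - 243) = -5900574/(-2331) = -5900574*(-1/2331) = 1966858/777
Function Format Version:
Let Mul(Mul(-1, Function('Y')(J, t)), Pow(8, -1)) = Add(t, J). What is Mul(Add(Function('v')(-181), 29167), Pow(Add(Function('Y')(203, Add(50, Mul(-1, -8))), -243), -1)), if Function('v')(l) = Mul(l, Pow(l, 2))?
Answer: Rational(1966858, 777) ≈ 2531.3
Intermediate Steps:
Function('Y')(J, t) = Add(Mul(-8, J), Mul(-8, t)) (Function('Y')(J, t) = Mul(-8, Add(t, J)) = Mul(-8, Add(J, t)) = Add(Mul(-8, J), Mul(-8, t)))
Function('v')(l) = Pow(l, 3)
Mul(Add(Function('v')(-181), 29167), Pow(Add(Function('Y')(203, Add(50, Mul(-1, -8))), -243), -1)) = Mul(Add(Pow(-181, 3), 29167), Pow(Add(Add(Mul(-8, 203), Mul(-8, Add(50, Mul(-1, -8)))), -243), -1)) = Mul(Add(-5929741, 29167), Pow(Add(Add(-1624, Mul(-8, Add(50, 8))), -243), -1)) = Mul(-5900574, Pow(Add(Add(-1624, Mul(-8, 58)), -243), -1)) = Mul(-5900574, Pow(Add(Add(-1624, -464), -243), -1)) = Mul(-5900574, Pow(Add(-2088, -243), -1)) = Mul(-5900574, Pow(-2331, -1)) = Mul(-5900574, Rational(-1, 2331)) = Rational(1966858, 777)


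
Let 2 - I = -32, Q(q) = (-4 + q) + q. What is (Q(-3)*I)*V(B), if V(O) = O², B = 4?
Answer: -5440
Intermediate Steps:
Q(q) = -4 + 2*q
I = 34 (I = 2 - 1*(-32) = 2 + 32 = 34)
(Q(-3)*I)*V(B) = ((-4 + 2*(-3))*34)*4² = ((-4 - 6)*34)*16 = -10*34*16 = -340*16 = -5440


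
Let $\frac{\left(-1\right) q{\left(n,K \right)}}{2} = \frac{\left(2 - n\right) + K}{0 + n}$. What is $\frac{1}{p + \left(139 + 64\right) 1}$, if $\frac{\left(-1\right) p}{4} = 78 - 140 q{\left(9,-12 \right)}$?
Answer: $\frac{9}{20299} \approx 0.00044337$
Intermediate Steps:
$q{\left(n,K \right)} = - \frac{2 \left(2 + K - n\right)}{n}$ ($q{\left(n,K \right)} = - 2 \frac{\left(2 - n\right) + K}{0 + n} = - 2 \frac{2 + K - n}{n} = - \frac{2 \left(2 + K - n\right)}{n}$)
$p = \frac{18472}{9}$ ($p = - 4 \left(78 - 140 \frac{2 \left(-2 + 9 - -12\right)}{9}\right) = - 4 \left(78 - 140 \cdot 2 \cdot \frac{1}{9} \left(-2 + 9 + 12\right)\right) = - 4 \left(78 - 140 \cdot 2 \cdot \frac{1}{9} \cdot 19\right) = - 4 \left(78 - \frac{5320}{9}\right) = \left(-4\right) \left(- \frac{4618}{9}\right) = \frac{18472}{9} \approx 2052.4$)
$\frac{1}{p + \left(139 + 64\right) 1} = \frac{1}{\frac{18472}{9} + \left(139 + 64\right) 1} = \frac{1}{\frac{18472}{9} + 203 \cdot 1} = \frac{1}{\frac{18472}{9} + 203} = \frac{1}{\frac{20299}{9}} = \frac{9}{20299}$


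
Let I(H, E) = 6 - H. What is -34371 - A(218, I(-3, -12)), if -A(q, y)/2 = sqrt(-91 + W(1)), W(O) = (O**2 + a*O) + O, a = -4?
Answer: -34371 + 2*I*sqrt(93) ≈ -34371.0 + 19.287*I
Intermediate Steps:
W(O) = O**2 - 3*O (W(O) = (O**2 - 4*O) + O = O**2 - 3*O)
A(q, y) = -2*I*sqrt(93) (A(q, y) = -2*sqrt(-91 + 1*(-3 + 1)) = -2*sqrt(-91 + 1*(-2)) = -2*sqrt(-91 - 2) = -2*I*sqrt(93))
-34371 - A(218, I(-3, -12)) = -34371 - (-2)*I*sqrt(93) = -34371 + 2*I*sqrt(93)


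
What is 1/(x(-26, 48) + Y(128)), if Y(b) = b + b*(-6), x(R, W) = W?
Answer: -1/592 ≈ -0.0016892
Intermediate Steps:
Y(b) = -5*b (Y(b) = b - 6*b = -5*b)
1/(x(-26, 48) + Y(128)) = 1/(48 - 5*128) = 1/(48 - 640) = 1/(-592) = -1/592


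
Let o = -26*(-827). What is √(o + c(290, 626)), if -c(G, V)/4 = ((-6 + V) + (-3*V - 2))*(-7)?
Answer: 83*I*√2 ≈ 117.38*I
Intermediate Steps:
o = 21502
c(G, V) = -224 - 56*V (c(G, V) = -4*((-6 + V) + (-3*V - 2))*(-7) = -4*((-6 + V) + (-2 - 3*V))*(-7) = -4*(-8 - 2*V)*(-7) = -4*(56 + 14*V) = -224 - 56*V)
√(o + c(290, 626)) = √(21502 + (-224 - 56*626)) = √(21502 + (-224 - 35056)) = √(21502 - 35280) = √(-13778) = 83*I*√2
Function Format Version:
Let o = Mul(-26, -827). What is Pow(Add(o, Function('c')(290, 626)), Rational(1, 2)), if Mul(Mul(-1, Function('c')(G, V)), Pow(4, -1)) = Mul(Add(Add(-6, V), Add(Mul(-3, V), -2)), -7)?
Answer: Mul(83, I, Pow(2, Rational(1, 2))) ≈ Mul(117.38, I)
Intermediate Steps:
o = 21502
Function('c')(G, V) = Add(-224, Mul(-56, V)) (Function('c')(G, V) = Mul(-4, Mul(Add(Add(-6, V), Add(Mul(-3, V), -2)), -7)) = Mul(-4, Mul(Add(Add(-6, V), Add(-2, Mul(-3, V))), -7)) = Mul(-4, Mul(Add(-8, Mul(-2, V)), -7)) = Mul(-4, Add(56, Mul(14, V))) = Add(-224, Mul(-56, V)))
Pow(Add(o, Function('c')(290, 626)), Rational(1, 2)) = Pow(Add(21502, Add(-224, Mul(-56, 626))), Rational(1, 2)) = Pow(Add(21502, Add(-224, -35056)), Rational(1, 2)) = Pow(Add(21502, -35280), Rational(1, 2)) = Pow(-13778, Rational(1, 2)) = Mul(83, I, Pow(2, Rational(1, 2)))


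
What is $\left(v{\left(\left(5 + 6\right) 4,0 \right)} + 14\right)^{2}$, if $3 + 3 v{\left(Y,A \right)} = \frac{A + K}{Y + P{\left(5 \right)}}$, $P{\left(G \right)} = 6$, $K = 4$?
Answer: $\frac{954529}{5625} \approx 169.69$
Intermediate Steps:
$v{\left(Y,A \right)} = -1 + \frac{4 + A}{3 \left(6 + Y\right)}$ ($v{\left(Y,A \right)} = -1 + \frac{\left(A + 4\right) \frac{1}{Y + 6}}{3} = -1 + \frac{\left(4 + A\right) \frac{1}{6 + Y}}{3} = -1 + \frac{\frac{1}{6 + Y} \left(4 + A\right)}{3} = -1 + \frac{4 + A}{3 \left(6 + Y\right)}$)
$\left(v{\left(\left(5 + 6\right) 4,0 \right)} + 14\right)^{2} = \left(\frac{-14 + 0 - 3 \left(5 + 6\right) 4}{3 \left(6 + \left(5 + 6\right) 4\right)} + 14\right)^{2} = \left(\frac{-14 + 0 - 3 \cdot 11 \cdot 4}{3 \left(6 + 11 \cdot 4\right)} + 14\right)^{2} = \left(\frac{-14 + 0 - 132}{3 \left(6 + 44\right)} + 14\right)^{2} = \left(\frac{-14 + 0 - 132}{3 \cdot 50} + 14\right)^{2} = \left(\frac{1}{3} \cdot \frac{1}{50} \left(-146\right) + 14\right)^{2} = \left(- \frac{73}{75} + 14\right)^{2} = \left(\frac{977}{75}\right)^{2} = \frac{954529}{5625}$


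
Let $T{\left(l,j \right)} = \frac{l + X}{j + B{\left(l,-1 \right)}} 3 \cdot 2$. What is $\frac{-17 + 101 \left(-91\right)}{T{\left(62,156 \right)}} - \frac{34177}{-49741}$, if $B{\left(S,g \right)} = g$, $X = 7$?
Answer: $- \frac{35489097781}{10296387} \approx -3446.8$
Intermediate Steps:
$T{\left(l,j \right)} = \frac{6 \left(7 + l\right)}{-1 + j}$ ($T{\left(l,j \right)} = \frac{l + 7}{j - 1} \cdot 3 \cdot 2 = \frac{7 + l}{-1 + j} 3 \cdot 2 = \frac{3 \left(7 + l\right)}{-1 + j} 2 = \frac{6 \left(7 + l\right)}{-1 + j}$)
$\frac{-17 + 101 \left(-91\right)}{T{\left(62,156 \right)}} - \frac{34177}{-49741} = \frac{-17 + 101 \left(-91\right)}{6 \frac{1}{-1 + 156} \left(7 + 62\right)} - \frac{34177}{-49741} = \frac{-17 - 9191}{6 \cdot \frac{1}{155} \cdot 69} - - \frac{34177}{49741} = - \frac{9208}{6 \cdot \frac{1}{155} \cdot 69} + \frac{34177}{49741} = - \frac{9208}{\frac{414}{155}} + \frac{34177}{49741} = \left(-9208\right) \frac{155}{414} + \frac{34177}{49741} = - \frac{713620}{207} + \frac{34177}{49741} = - \frac{35489097781}{10296387}$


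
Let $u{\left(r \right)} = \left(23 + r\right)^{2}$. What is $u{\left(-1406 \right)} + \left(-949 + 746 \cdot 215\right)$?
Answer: $2072130$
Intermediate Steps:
$u{\left(-1406 \right)} + \left(-949 + 746 \cdot 215\right) = \left(23 - 1406\right)^{2} + \left(-949 + 746 \cdot 215\right) = \left(-1383\right)^{2} + \left(-949 + 160390\right) = 1912689 + 159441 = 2072130$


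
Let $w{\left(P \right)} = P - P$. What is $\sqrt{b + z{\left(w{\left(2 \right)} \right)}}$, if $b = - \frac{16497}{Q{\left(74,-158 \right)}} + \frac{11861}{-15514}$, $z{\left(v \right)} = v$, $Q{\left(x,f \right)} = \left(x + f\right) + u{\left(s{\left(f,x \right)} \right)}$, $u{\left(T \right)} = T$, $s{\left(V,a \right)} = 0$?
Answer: $\frac{\sqrt{2307147623011}}{108598} \approx 13.987$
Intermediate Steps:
$w{\left(P \right)} = 0$
$Q{\left(x,f \right)} = f + x$ ($Q{\left(x,f \right)} = \left(x + f\right) + 0 = \left(f + x\right) + 0 = f + x$)
$b = \frac{42489689}{217196}$ ($b = - \frac{16497}{-158 + 74} + \frac{11861}{-15514} = - \frac{16497}{-84} + 11861 \left(- \frac{1}{15514}\right) = \left(-16497\right) \left(- \frac{1}{84}\right) - \frac{11861}{15514} = \frac{5499}{28} - \frac{11861}{15514} = \frac{42489689}{217196} \approx 195.63$)
$\sqrt{b + z{\left(w{\left(2 \right)} \right)}} = \sqrt{\frac{42489689}{217196} + 0} = \sqrt{\frac{42489689}{217196}} = \frac{\sqrt{2307147623011}}{108598}$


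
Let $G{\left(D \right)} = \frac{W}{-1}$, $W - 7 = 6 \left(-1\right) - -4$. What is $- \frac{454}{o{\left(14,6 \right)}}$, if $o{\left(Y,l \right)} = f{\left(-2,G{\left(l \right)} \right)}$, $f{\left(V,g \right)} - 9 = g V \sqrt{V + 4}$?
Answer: $\frac{4086}{119} - \frac{4540 \sqrt{2}}{119} \approx -19.618$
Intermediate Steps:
$W = 5$ ($W = 7 + \left(6 \left(-1\right) - -4\right) = 7 + \left(-6 + 4\right) = 7 - 2 = 5$)
$G{\left(D \right)} = -5$ ($G{\left(D \right)} = \frac{5}{-1} = 5 \left(-1\right) = -5$)
$f{\left(V,g \right)} = 9 + V g \sqrt{4 + V}$ ($f{\left(V,g \right)} = 9 + g V \sqrt{V + 4} = 9 + V g \sqrt{4 + V}$)
$o{\left(Y,l \right)} = 9 + 10 \sqrt{2}$ ($o{\left(Y,l \right)} = 9 - - 10 \sqrt{4 - 2} = 9 - - 10 \sqrt{2} = 9 + 10 \sqrt{2}$)
$- \frac{454}{o{\left(14,6 \right)}} = - \frac{454}{9 + 10 \sqrt{2}}$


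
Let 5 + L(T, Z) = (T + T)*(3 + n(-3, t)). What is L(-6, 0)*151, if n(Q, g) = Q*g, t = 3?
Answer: 10117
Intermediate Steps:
L(T, Z) = -5 - 12*T (L(T, Z) = -5 + (T + T)*(3 - 3*3) = -5 + (2*T)*(3 - 9) = -5 + (2*T)*(-6) = -5 - 12*T)
L(-6, 0)*151 = (-5 - 12*(-6))*151 = (-5 + 72)*151 = 67*151 = 10117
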